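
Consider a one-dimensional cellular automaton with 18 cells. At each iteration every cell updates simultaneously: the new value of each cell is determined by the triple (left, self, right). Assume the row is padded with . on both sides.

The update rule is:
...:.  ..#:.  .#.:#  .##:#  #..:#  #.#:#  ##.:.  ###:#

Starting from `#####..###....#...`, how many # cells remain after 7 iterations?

iteration 1: ####.#.##.#...##..
iteration 2: ###.####.###..#.#.
iteration 3: ##.####.###.#.####
iteration 4: #.####.###.######.
iteration 5: #####.###.######.#
iteration 6: ####.###.######.##
iteration 7: ###.###.######.##.
count of #: 14

14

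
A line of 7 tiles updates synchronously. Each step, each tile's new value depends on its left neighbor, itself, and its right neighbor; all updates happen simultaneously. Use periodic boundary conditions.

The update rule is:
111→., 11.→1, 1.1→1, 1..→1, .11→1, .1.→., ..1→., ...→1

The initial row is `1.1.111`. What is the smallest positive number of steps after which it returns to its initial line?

28

11.11..
111111.
1....11
1111.1.
1..11.1
11.1111
.111...
.1.1111
1.11..1
11111.1
....111
111.1.1
..11.11
1.11111
111....
1.1111.
.11..11
1111.11
...111.
11.1.11
.11.11.
.111111
11....1
.1111.1
11..11.
111.111
..111..
1.1.111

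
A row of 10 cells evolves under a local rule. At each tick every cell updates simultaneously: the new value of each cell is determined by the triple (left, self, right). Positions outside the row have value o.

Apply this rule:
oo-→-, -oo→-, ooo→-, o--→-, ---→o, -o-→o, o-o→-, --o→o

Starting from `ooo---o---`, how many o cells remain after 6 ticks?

----ooo-oo
-ooo------
-----ooooo
-oooo-----
------oooo
-ooooo----
count of o: 5

5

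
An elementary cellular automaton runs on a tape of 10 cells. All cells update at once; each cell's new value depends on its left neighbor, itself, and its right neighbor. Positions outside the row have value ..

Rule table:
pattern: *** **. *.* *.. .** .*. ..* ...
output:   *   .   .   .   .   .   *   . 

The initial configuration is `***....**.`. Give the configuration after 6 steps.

.*........

.*....*...
*....*....
....*.....
...*......
..*.......
.*........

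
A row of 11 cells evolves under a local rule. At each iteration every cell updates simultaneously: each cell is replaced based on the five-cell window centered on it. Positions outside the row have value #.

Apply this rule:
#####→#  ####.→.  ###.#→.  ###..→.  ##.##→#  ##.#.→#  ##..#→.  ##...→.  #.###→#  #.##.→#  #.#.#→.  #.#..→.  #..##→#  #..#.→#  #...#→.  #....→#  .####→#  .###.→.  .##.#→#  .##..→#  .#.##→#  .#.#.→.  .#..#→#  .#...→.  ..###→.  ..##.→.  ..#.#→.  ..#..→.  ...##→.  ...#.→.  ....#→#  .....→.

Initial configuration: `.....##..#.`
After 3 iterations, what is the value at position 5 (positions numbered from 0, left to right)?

#

.#.#..#.#.#
#...##...##
.....#....#
position 5 holds #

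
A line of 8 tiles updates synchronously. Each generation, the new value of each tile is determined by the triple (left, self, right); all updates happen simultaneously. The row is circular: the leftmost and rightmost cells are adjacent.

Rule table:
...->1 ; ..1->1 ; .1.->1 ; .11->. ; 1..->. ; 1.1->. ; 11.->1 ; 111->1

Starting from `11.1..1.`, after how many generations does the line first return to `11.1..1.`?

2

.1.1.11.
11.1..1.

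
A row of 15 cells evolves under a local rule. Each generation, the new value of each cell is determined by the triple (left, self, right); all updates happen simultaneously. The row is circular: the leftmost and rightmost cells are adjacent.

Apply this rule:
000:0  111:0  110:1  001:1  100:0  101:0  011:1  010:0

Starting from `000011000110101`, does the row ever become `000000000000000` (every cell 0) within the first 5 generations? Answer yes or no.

generation 1: 000111001110000
generation 2: 001101011010000
generation 3: 011100011000000
generation 4: 110100111000000
generation 5: 110001101000001
generation 5 is 110001101000001, still not uniform 0

no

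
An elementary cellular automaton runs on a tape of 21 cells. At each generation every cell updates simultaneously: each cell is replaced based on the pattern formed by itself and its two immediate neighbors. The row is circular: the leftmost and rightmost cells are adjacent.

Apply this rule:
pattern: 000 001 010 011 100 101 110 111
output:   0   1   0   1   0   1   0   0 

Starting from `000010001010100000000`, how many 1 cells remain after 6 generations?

generation 1: 000100010101000000000
generation 2: 001000101010000000000
generation 3: 010001010100000000000
generation 4: 100010101000000000000
generation 5: 000101010000000000001
generation 6: 001010100000000000010
count of 1: 4

4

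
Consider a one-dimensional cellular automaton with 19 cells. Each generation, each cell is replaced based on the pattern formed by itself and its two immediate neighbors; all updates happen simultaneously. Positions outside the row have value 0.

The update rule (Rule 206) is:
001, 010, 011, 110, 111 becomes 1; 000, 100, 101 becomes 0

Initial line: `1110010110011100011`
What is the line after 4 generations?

1110110110111100111
1110110110111101111
1110110110111101111  (fixed point — unchanged through generation 4)

1110110110111101111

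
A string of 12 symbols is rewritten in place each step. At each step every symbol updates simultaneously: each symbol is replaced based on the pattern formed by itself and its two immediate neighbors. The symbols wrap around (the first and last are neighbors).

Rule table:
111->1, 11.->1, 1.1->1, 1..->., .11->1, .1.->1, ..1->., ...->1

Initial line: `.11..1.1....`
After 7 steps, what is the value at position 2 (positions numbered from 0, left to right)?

1

.11..111.111
111..1111111
111..1111111  (fixed point — unchanged through step 7)
position 2 holds 1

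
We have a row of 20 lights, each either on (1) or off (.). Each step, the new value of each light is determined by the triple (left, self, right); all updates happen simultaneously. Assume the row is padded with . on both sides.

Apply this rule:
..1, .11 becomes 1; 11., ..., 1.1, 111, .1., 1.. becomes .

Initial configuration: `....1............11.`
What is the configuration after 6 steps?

step 1: ...1............11..
step 2: ..1............11...
step 3: .1............11....
step 4: 1............11.....
step 5: ............11......
step 6: ...........11.......

...........11.......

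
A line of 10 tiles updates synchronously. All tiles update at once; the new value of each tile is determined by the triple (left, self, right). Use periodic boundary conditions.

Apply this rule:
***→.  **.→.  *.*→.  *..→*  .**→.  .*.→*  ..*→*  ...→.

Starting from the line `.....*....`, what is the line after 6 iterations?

....***...
...*...*..
..***.***.
.*.......*
.**.....**
...*...*..

...*...*..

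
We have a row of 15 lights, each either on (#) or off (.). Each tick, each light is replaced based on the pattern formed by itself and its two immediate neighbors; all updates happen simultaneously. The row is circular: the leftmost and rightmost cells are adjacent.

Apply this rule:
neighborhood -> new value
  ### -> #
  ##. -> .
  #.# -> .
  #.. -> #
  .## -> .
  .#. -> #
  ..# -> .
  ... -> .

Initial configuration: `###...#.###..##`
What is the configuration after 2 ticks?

#..##.##.#.##..

##.#..#..#.#..#
#..##.##.#.##..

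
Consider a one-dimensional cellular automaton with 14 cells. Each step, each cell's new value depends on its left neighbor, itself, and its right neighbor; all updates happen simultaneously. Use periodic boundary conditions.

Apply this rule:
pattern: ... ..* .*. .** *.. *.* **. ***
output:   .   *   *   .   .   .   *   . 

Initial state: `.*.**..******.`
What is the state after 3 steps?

**..*.*.....*.
.*.**.*....**.
**..*.*...*.*.

**..*.*...*.*.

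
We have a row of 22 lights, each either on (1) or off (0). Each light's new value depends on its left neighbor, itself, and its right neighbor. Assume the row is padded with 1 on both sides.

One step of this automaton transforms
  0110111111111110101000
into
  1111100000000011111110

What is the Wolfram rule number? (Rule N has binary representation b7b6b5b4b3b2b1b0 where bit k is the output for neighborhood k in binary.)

125

position 5: 111 → 0  (bit 7 = 0)
position 2: 110 → 1  (bit 6 = 1)
position 0: 101 → 1  (bit 5 = 1)
position 19: 100 → 1  (bit 4 = 1)
position 1: 011 → 1  (bit 3 = 1)
position 16: 010 → 1  (bit 2 = 1)
position 21: 001 → 0  (bit 1 = 0)
position 20: 000 → 1  (bit 0 = 1)
bits b7..b0 = 01111101 = 125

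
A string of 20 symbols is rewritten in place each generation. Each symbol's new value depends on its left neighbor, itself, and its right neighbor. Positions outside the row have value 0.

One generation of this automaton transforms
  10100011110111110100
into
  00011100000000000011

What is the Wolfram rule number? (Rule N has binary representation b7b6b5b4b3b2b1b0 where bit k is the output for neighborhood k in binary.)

19

position 7: 111 → 0  (bit 7 = 0)
position 9: 110 → 0  (bit 6 = 0)
position 1: 101 → 0  (bit 5 = 0)
position 3: 100 → 1  (bit 4 = 1)
position 6: 011 → 0  (bit 3 = 0)
position 0: 010 → 0  (bit 2 = 0)
position 5: 001 → 1  (bit 1 = 1)
position 4: 000 → 1  (bit 0 = 1)
bits b7..b0 = 00010011 = 19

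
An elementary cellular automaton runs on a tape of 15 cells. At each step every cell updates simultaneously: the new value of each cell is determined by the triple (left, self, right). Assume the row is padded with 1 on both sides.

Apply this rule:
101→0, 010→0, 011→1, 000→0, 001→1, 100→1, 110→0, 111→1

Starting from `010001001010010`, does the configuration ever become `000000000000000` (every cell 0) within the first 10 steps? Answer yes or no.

step 1: 001010110001100
step 2: 110000101011011
step 3: 101001000010011
step 4: 000110100101111
step 5: 101100011001111
step 6: 001010110111111
step 7: 110000100111111
step 8: 101001011111111
step 9: 000110011111111
step 10: 101101111111111
step 10 is 101101111111111, still not uniform 0

no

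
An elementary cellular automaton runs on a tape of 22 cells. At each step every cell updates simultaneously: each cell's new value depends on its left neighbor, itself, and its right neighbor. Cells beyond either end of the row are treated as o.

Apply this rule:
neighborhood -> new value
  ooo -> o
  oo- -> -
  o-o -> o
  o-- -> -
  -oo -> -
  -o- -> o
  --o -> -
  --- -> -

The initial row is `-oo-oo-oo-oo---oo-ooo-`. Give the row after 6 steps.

---o--o--o-----------o

step 1: o--o--o--o-------o-o-o
step 2: ---o--o--o-------oooo-
step 3: ---o--o--o--------oo-o
step 4: ---o--o--o----------o-
step 5: ---o--o--o----------oo
step 6: ---o--o--o-----------o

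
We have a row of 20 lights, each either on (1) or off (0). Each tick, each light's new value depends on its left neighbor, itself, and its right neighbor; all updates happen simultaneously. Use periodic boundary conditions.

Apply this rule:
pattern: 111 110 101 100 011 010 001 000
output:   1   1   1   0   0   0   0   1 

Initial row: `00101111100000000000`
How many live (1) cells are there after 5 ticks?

10010111101111111111
10001011110111111111
10100101111011111111
11000010111101111111
11011001011110111111
count of 1: 15

15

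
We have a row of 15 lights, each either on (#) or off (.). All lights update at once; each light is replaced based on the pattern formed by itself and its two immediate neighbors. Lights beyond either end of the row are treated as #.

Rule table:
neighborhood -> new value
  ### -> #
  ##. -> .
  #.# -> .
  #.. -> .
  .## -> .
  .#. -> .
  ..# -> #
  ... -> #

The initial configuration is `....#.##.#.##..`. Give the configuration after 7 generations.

.###..###..#..#

.###..........#
..#..#########.
.#..#.#######..
...#...#####..#
.##..##.###..#.
....#....#..#..
.###..###..#..#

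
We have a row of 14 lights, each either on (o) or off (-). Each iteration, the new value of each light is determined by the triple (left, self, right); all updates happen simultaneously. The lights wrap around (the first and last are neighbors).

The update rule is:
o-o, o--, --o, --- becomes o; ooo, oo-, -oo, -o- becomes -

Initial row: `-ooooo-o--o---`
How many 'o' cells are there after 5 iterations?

7

iteration 1: o-----o-oo-ooo
iteration 2: -ooooo-o--o---  (repeats iteration 0; period 2)
iteration 5: o-----o-oo-ooo
count of o: 7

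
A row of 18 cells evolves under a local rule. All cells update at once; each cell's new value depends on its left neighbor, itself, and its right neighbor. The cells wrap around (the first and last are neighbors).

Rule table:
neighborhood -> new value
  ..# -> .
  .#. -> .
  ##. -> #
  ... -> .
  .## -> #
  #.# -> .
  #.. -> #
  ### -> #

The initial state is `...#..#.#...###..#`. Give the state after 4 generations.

#..#...#....######

#...#....#..####..
.#...#....#.#####.
..#...#.....######
#..#...#....######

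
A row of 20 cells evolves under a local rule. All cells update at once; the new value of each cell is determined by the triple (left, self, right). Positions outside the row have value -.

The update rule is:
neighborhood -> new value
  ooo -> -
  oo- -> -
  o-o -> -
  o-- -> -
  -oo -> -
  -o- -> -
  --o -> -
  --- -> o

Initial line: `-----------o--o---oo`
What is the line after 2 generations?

oooooooooo------o---
-----------oooo---oo

-----------oooo---oo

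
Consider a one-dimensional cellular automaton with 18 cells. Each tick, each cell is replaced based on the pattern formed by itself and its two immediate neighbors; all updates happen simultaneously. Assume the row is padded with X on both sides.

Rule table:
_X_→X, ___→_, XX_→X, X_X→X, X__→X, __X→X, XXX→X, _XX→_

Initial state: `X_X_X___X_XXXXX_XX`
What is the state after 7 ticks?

XXXXXXXXXXXX_XXX_X

XXXXXX_XXX_XXXXX_X
XXXXXXX_XXX_XXXXX_
XXXXXXXX_XXX_XXXXX
XXXXXXXXX_XXX_XXXX
XXXXXXXXXX_XXX_XXX
XXXXXXXXXXX_XXX_XX
XXXXXXXXXXXX_XXX_X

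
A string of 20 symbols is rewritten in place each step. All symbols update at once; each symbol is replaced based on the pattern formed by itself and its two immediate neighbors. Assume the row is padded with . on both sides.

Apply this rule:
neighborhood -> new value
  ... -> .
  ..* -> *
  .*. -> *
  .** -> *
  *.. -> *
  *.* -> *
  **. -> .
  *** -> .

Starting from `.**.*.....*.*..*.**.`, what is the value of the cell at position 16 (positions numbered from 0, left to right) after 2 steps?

.

**.***...*********.*
*.**..*.**........**
position 16 holds .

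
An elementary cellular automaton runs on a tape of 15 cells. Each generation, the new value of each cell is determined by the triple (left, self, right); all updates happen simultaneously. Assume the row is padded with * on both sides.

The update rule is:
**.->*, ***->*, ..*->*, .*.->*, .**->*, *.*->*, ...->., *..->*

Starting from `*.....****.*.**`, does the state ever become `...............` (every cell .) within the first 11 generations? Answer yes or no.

no

**...**********
***.***********
***************
***************  (fixed point — unchanged through generation 11)
generation 11 is ***************, still not uniform .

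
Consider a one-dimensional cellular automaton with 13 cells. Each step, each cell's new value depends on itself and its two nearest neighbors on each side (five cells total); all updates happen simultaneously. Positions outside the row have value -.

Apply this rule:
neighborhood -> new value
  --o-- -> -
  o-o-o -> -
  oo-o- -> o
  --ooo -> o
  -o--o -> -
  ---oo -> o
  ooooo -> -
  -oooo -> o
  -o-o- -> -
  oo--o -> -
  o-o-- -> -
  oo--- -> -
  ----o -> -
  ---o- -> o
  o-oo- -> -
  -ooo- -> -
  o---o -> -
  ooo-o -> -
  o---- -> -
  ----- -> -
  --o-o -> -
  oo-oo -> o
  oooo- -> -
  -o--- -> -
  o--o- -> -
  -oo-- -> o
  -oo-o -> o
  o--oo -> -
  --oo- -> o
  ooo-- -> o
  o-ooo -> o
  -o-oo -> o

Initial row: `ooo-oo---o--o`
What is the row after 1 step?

o--o-o--o----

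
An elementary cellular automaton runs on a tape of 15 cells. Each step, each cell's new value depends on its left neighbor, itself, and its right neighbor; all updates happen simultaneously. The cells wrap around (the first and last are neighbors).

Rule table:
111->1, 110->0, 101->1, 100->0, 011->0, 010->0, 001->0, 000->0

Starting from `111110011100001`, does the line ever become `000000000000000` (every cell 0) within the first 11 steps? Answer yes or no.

yes

111100001000000
011000000000000
000000000000000
all cells are 0 at step 3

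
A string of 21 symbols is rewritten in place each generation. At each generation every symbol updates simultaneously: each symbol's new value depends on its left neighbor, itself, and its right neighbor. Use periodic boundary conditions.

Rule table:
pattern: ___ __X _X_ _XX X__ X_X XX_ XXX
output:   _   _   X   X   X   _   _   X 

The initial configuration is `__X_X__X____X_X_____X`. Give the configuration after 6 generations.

X_X_XX_XX___X_XX____X
__X_X__X_X__X_X_X___X
X_X_XX_X_XX_X_X_XX__X
__X_X__X_X__X_X_X_X_X
X_X_XX_X_XX_X_X_X_X_X
__X_X__X_X__X_X_X_X_X

__X_X__X_X__X_X_X_X_X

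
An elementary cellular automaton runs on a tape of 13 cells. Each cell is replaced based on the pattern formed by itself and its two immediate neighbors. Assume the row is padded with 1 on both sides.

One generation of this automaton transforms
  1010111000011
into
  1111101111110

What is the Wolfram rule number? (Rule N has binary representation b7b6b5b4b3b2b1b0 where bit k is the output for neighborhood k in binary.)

127

position 5: 111 → 0  (bit 7 = 0)
position 0: 110 → 1  (bit 6 = 1)
position 1: 101 → 1  (bit 5 = 1)
position 7: 100 → 1  (bit 4 = 1)
position 4: 011 → 1  (bit 3 = 1)
position 2: 010 → 1  (bit 2 = 1)
position 10: 001 → 1  (bit 1 = 1)
position 8: 000 → 1  (bit 0 = 1)
bits b7..b0 = 01111111 = 127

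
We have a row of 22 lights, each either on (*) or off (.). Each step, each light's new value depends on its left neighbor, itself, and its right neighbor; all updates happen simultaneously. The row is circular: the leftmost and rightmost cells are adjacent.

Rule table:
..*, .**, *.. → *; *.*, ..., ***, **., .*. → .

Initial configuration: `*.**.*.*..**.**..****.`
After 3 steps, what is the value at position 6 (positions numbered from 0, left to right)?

*

step 1: ..*.....***..*.***....
step 2: .*.*...**..**..*..*...
step 3: *...*.**.***.**.**.*..
position 6 holds *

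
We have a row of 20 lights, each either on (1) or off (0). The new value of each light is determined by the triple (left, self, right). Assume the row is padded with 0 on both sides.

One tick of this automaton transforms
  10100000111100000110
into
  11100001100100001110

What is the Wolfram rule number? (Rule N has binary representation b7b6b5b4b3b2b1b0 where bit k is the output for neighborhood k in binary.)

position 9: 111 → 0  (bit 7 = 0)
position 11: 110 → 1  (bit 6 = 1)
position 1: 101 → 1  (bit 5 = 1)
position 3: 100 → 0  (bit 4 = 0)
position 8: 011 → 1  (bit 3 = 1)
position 0: 010 → 1  (bit 2 = 1)
position 7: 001 → 1  (bit 1 = 1)
position 4: 000 → 0  (bit 0 = 0)
bits b7..b0 = 01101110 = 110

110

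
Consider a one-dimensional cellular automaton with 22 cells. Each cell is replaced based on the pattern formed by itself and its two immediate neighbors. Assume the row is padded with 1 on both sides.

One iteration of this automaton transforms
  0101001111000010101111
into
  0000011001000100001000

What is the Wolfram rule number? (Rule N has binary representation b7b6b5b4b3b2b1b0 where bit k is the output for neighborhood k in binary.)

74

position 7: 111 → 0  (bit 7 = 0)
position 9: 110 → 1  (bit 6 = 1)
position 0: 101 → 0  (bit 5 = 0)
position 4: 100 → 0  (bit 4 = 0)
position 6: 011 → 1  (bit 3 = 1)
position 1: 010 → 0  (bit 2 = 0)
position 5: 001 → 1  (bit 1 = 1)
position 11: 000 → 0  (bit 0 = 0)
bits b7..b0 = 01001010 = 74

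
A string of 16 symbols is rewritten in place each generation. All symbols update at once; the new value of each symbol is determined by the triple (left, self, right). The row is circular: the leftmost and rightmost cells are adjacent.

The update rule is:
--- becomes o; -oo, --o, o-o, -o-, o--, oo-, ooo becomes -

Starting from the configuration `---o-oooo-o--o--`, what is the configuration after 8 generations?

generation 1: oo-------------o
generation 2: ---ooooooooooo--
generation 3: oo-------------o  (repeats generation 1; period 2)
generation 8: ---ooooooooooo--

---ooooooooooo--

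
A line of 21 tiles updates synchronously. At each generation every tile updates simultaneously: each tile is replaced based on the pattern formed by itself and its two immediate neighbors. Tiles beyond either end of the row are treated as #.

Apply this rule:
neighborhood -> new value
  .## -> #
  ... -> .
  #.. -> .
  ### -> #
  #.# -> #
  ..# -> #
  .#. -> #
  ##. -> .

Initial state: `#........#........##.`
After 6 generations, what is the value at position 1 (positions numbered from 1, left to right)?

.

........##.......##.#
.......##.......##.##
......##.......##.###
.....##.......##.####
....##.......##.#####
...##.......##.######
position 1 holds .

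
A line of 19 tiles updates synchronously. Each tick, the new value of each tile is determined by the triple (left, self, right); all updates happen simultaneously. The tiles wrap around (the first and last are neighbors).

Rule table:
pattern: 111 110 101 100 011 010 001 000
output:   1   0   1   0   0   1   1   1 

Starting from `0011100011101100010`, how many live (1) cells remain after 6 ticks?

1101001101010001110
0011010011110110101
0100110101101001111
1101001110011010110
0011010100100111001
0100111101101010011
count of 1: 11

11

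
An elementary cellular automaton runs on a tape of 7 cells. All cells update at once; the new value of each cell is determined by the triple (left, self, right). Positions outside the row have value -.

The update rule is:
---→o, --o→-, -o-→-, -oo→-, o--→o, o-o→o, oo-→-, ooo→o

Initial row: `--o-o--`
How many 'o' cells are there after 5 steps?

o--o-oo
-o--o--
--o--oo
o--o---
-o--ooo
count of o: 4

4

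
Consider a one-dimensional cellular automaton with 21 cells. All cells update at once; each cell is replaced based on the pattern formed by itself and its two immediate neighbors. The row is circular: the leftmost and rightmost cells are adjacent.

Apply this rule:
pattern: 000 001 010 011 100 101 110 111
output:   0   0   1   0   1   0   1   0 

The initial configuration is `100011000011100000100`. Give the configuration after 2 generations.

110001100000110000110
011000110000011000010

011000110000011000010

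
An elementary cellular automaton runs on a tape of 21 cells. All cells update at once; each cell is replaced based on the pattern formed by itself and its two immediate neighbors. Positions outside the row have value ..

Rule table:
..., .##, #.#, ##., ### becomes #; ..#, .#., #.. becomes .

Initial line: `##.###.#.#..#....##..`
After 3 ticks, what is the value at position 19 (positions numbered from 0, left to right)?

#######.#.....##.##.#
########..###.######.
########..##########.
position 19 holds #

#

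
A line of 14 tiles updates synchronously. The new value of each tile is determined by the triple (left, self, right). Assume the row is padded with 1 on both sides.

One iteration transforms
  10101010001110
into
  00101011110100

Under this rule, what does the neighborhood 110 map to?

0

At position 0 the neighborhood is 110; the next row has 0 there.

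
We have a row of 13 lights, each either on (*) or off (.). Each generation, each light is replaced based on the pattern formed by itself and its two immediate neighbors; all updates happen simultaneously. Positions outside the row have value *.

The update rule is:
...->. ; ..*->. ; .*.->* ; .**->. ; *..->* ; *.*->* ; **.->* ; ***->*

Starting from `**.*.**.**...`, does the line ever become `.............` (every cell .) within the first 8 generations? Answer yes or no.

*****.**.**..
******.**.**.
*******.**.**
********.**.*
*********.**.
**********.**
***********.*
************.
generation 8 is ************., still not uniform .

no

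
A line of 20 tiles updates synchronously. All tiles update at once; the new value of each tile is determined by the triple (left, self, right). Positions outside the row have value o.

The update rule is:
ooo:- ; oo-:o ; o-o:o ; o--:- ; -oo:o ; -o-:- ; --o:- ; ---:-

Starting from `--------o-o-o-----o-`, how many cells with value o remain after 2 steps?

2

---------o-o-------o
----------o--------o
count of o: 2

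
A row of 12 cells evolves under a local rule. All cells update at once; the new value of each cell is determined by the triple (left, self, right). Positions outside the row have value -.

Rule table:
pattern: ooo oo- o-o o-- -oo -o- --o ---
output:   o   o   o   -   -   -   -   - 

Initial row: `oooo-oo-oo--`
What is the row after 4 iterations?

-oooo-oo-o--
--oooo-oo---
---oooo-o---
----oooo----

----oooo----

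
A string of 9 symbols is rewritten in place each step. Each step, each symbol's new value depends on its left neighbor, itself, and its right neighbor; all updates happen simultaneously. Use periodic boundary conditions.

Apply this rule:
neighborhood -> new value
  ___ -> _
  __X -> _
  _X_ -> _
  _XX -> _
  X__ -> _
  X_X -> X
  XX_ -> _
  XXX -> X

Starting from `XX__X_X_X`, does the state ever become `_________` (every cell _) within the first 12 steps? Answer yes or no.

X____X_X_
______X_X
_______X_
_________
all cells are _ at step 4

yes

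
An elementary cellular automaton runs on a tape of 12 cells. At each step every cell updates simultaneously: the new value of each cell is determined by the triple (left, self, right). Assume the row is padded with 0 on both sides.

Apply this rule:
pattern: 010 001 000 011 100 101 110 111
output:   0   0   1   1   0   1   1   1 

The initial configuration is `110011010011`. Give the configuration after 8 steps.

110011100011
110011101011
110011110111
110011111111
110011111111  (fixed point — unchanged through step 8)

110011111111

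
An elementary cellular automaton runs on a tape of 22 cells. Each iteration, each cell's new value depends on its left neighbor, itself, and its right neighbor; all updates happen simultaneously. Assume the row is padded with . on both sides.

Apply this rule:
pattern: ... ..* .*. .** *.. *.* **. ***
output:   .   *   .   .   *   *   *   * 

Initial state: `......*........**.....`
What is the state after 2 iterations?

....*.*.*....*.*.**...

iteration 1: .....*.*......*.**....
iteration 2: ....*.*.*....*.*.**...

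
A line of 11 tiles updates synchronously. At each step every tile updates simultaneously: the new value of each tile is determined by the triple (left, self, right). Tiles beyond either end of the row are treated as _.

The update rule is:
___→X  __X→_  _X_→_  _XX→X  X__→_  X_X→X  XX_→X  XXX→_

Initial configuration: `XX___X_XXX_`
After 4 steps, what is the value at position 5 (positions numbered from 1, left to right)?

_

step 1: XX_X__XX_X_
step 2: XXX___XXX__
step 3: X_X_X_X_X_X
step 4: _X_X_X_X_X_
position 5 holds _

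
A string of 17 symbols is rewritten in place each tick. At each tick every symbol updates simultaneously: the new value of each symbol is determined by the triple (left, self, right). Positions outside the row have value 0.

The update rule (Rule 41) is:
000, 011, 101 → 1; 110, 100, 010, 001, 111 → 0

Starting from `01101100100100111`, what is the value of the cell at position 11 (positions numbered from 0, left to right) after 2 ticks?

1

01011000000000100
00110011111110001
position 11 holds 1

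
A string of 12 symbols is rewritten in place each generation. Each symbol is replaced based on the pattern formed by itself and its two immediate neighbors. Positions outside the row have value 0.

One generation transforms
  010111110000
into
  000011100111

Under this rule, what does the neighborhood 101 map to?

0

At position 2 the neighborhood is 101; the next row has 0 there.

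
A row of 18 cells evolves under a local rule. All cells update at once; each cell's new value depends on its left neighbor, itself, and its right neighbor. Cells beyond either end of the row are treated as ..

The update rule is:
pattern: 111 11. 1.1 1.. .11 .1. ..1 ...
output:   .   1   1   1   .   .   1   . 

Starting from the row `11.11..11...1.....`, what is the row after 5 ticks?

.11.111.11.1.1....
1.11..11.11.1.1...
.1.111.11.11.1.1..
1.1..11.11.11.1.1.
.1.11.11.11.11.1.1

.1.11.11.11.11.1.1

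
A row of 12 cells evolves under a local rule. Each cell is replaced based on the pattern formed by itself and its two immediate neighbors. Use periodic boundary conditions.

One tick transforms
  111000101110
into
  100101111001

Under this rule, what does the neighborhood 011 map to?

At position 0 the neighborhood is 011; the next row has 1 there.

1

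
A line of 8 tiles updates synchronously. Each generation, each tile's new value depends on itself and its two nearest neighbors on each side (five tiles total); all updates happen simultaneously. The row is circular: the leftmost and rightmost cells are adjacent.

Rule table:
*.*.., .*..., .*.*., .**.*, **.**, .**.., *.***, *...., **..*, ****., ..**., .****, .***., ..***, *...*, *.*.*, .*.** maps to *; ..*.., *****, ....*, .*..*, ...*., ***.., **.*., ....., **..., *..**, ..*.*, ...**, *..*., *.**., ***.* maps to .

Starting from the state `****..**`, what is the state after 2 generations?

generation 1: ..*.*.**
generation 2: *..***.*

*..***.*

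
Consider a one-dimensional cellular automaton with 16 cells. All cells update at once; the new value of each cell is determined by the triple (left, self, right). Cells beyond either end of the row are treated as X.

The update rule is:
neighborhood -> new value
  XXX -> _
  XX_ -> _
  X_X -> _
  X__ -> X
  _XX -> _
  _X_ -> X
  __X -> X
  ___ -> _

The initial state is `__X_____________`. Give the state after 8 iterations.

XXXX___________X
____X_________X_
X__XXX_______XX_
_XX___X_____X___
___X_XXX___XXX_X
X_XX____X_X_____
____X__XX_XX___X
X__XXXX_____X_X_

X__XXXX_____X_X_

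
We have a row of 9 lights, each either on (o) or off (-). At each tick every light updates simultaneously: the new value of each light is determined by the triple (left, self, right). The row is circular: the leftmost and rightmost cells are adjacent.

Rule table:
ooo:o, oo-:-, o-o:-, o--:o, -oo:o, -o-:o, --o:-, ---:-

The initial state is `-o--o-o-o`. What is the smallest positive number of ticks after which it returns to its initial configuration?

-oo-o-o-o
-o--o-o-o

2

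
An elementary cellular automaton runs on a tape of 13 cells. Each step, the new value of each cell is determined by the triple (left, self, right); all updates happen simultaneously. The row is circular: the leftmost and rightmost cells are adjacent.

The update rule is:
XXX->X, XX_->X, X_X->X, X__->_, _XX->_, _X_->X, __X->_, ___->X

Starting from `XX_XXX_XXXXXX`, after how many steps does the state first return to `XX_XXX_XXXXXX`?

13

step 1: XXX_XXX_XXXXX
step 2: XXXX_XXX_XXXX
step 3: XXXXX_XXX_XXX
step 4: XXXXXX_XXX_XX
step 5: XXXXXXX_XXX_X
step 6: XXXXXXXX_XXX_
step 7: _XXXXXXXX_XXX
step 8: X_XXXXXXXX_XX
step 9: XX_XXXXXXXX_X
step 10: XXX_XXXXXXXX_
step 11: _XXX_XXXXXXXX
step 12: X_XXX_XXXXXXX
step 13: XX_XXX_XXXXXX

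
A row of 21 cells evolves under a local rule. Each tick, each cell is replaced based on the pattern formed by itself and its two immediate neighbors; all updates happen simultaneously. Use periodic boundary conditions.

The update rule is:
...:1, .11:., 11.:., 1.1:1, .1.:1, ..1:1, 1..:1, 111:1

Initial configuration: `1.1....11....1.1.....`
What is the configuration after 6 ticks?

1111111..111111111111
111111.11.11111111111
11111.1..1.1111111111
1111.111111.111111111
111.1.1111.1.11111111
11.111.11.111.1111111

11.111.11.111.1111111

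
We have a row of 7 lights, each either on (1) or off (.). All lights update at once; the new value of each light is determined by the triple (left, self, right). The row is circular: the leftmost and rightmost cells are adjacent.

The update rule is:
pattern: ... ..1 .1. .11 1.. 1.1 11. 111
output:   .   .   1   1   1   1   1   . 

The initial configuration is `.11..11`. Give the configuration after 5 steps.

1111.11
...111.
...1.11
1..1111
11.1...

11.1...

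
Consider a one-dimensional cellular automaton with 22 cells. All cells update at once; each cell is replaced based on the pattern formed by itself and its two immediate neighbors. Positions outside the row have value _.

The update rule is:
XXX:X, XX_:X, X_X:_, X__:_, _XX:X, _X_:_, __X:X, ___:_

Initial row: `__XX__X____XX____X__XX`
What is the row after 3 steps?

XXXX____XXXXX_X__XXXXX

step 1: _XXX_X____XXX___X__XXX
step 2: XXXX_____XXXX__X__XXXX
step 3: XXXX____XXXXX_X__XXXXX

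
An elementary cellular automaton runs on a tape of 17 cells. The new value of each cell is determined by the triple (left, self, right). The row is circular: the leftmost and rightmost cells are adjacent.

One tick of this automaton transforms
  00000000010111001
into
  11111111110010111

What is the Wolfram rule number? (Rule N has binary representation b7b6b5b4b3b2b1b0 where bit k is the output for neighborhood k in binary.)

151

position 12: 111 → 1  (bit 7 = 1)
position 13: 110 → 0  (bit 6 = 0)
position 10: 101 → 0  (bit 5 = 0)
position 0: 100 → 1  (bit 4 = 1)
position 11: 011 → 0  (bit 3 = 0)
position 9: 010 → 1  (bit 2 = 1)
position 8: 001 → 1  (bit 1 = 1)
position 1: 000 → 1  (bit 0 = 1)
bits b7..b0 = 10010111 = 151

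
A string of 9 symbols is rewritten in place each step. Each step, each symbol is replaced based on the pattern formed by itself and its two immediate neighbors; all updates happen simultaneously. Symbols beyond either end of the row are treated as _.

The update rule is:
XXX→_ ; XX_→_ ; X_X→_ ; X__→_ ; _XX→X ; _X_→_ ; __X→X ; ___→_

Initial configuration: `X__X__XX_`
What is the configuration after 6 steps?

XX_______

step 1: __X__XX__
step 2: _X__XX___
step 3: X__XX____
step 4: __XX_____
step 5: _XX______
step 6: XX_______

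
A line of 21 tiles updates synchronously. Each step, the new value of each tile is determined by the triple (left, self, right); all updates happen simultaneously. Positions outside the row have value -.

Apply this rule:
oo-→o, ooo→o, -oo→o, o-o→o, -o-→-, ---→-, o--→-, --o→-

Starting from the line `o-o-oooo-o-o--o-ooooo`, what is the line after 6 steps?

-o-oooooo-o----oooooo
--oooooooo-----oooooo
--oooooooo-----oooooo  (fixed point — unchanged through step 6)

--oooooooo-----oooooo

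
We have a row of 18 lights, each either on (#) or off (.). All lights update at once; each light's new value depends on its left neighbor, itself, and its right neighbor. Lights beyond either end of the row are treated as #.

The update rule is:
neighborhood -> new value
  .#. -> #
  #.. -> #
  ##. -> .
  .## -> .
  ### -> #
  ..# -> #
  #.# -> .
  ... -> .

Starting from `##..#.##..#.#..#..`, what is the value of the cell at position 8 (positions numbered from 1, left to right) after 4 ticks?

#

tick 1: #.###...###.######
tick 2: ...#.#.#.#...#####
tick 3: #.##.#.#.##.#.####
tick 4: .....#.#....#..###
position 8 holds #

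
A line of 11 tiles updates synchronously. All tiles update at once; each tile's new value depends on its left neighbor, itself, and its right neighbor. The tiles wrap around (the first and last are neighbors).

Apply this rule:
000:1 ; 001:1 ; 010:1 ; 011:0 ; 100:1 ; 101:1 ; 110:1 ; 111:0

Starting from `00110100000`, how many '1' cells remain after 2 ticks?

tick 1: 11011111111
tick 2: 01100000000
count of 1: 2

2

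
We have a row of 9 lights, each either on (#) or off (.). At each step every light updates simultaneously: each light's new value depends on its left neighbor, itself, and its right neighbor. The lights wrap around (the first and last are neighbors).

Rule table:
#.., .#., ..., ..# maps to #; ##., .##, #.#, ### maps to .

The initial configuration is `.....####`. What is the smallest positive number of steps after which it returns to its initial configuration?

#####....
.....####

2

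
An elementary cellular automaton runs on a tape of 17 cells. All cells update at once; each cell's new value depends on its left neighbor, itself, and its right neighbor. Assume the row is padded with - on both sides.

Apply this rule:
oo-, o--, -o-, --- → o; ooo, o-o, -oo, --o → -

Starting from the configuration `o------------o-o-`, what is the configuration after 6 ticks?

oooooooooooo-o-oo
-----------o-o--o
oooooooooo-o-oo-o
---------o-o--o-o
oooooooo-o-oo-o-o
-------o-o--o-o-o

-------o-o--o-o-o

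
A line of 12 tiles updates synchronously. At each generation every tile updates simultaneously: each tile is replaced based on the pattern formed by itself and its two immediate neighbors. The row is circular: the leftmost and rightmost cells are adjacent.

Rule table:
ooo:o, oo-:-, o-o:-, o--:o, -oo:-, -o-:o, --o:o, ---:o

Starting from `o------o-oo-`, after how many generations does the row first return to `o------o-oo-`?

5

oooooooo----
-oooooo-oooo
--oooo---oo-
oo-oo-ooo--o
o------o-oo-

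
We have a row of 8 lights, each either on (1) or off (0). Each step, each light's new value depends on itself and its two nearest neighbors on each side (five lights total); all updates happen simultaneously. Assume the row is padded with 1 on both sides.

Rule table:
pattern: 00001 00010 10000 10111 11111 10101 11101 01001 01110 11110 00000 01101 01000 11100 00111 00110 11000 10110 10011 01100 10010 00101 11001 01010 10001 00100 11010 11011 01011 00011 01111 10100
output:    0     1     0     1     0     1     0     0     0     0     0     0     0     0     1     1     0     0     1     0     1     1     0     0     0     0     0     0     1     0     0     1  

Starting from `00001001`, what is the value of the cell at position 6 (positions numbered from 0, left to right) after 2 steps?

1

step 1: 00010011
step 2: 00100110
position 6 holds 1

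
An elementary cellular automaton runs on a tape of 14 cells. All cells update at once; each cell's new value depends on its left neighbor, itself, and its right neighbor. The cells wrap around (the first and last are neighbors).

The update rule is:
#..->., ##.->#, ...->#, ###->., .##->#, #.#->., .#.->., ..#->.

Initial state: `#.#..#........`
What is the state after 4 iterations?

.......######.
######.#....#.
#....#...##...
..##...#.##.#.

..##...#.##.#.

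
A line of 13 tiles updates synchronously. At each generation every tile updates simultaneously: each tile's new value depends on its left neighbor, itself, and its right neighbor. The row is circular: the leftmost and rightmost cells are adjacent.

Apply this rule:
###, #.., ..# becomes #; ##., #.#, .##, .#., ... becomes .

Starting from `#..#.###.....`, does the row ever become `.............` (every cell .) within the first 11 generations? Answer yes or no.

no

.##...#.#...#
...#.#...#.#.
..#...#.#...#
##.#.#...#.#.
......#.#....
.....#...#...
....#.#.#.#..
...#.......#.
..#.#.....#.#
##...#...#...
..#.#.#.#.#.#
generation 11 is ..#.#.#.#.#.#, still not uniform .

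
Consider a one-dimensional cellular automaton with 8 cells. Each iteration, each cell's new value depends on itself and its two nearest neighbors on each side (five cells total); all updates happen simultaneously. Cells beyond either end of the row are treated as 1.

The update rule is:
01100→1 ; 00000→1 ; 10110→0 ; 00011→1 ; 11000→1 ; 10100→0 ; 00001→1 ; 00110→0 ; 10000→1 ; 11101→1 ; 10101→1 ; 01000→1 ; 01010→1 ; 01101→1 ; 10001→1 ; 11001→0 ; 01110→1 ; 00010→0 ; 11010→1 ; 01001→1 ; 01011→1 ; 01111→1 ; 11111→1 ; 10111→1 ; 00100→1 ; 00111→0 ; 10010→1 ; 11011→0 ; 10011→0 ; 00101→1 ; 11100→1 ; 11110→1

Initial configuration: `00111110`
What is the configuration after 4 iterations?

00011110
11101110
11101110  (fixed point — unchanged through iteration 4)

11101110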